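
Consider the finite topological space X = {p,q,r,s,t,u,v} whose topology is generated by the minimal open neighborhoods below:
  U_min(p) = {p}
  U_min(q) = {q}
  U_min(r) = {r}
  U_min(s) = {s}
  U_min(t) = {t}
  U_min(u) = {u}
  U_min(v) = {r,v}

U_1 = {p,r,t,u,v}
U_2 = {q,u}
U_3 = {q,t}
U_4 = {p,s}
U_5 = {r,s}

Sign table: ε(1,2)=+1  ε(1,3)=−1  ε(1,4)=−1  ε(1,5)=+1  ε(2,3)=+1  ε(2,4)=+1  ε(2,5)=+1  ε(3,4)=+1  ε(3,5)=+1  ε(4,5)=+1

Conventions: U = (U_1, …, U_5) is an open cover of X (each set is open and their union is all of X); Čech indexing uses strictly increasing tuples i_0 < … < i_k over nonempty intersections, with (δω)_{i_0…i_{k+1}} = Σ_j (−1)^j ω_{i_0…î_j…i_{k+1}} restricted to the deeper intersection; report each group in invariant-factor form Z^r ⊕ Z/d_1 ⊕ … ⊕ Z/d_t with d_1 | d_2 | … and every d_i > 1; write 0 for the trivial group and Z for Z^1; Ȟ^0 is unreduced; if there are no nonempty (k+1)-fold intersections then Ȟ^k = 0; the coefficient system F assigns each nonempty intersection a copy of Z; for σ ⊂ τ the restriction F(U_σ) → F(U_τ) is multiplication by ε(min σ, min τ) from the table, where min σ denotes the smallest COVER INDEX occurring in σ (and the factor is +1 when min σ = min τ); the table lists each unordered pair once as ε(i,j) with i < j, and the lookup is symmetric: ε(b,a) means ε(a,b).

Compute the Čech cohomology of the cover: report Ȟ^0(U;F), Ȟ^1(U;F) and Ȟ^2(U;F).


nerve simplices:
  U12={u} U13={t} U14={p} U15={r} U23={q} U45={s}
C dims 5,6; δ0: rk 5, SNF 1^4·2
degree 0: 5−5−0 = 0 → Ȟ^0 ≅ 0
degree 1: 6−0−5 = 1 plus torsion [2] → Ȟ^1 ≅ Z ⊕ Z/2
degree 2: 0−0−0 = 0 → Ȟ^2 ≅ 0

Ȟ^0 = 0,  Ȟ^1 = Z ⊕ Z/2,  Ȟ^2 = 0


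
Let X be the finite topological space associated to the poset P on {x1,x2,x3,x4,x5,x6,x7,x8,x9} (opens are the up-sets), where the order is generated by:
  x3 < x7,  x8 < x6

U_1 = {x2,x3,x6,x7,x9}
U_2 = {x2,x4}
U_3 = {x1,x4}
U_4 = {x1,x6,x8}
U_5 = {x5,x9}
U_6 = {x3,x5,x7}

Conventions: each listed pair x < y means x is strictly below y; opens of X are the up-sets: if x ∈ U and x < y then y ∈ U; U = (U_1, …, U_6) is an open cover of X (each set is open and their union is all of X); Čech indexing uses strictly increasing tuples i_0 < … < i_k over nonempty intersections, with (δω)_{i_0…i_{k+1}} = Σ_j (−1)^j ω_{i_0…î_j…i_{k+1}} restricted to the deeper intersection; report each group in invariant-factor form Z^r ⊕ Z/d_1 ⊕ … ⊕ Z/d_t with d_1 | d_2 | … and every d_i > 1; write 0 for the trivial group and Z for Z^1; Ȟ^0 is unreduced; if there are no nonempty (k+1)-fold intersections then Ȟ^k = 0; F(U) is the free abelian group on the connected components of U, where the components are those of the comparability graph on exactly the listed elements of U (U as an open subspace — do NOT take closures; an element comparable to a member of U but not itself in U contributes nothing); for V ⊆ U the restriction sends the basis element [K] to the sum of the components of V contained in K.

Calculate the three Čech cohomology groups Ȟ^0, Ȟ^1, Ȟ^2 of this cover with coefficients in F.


Ȟ^0 = Z^7, Ȟ^1 = 0, Ȟ^2 = 0

nerve of the cover:
  U12={x2} U14={x6} U15={x9} U16={x3,x7} U23={x4} U34={x1} U56={x5}
components per intersection:
  U1: {x2} {x3,x7} {x6} {x9}
  U2: {x2} {x4}
  U3: {x1} {x4}
  U4: {x1} {x6,x8}
  U5: {x5} {x9}
  U6: {x3,x7} {x5}
  U12: {x2}
  U14: {x6}
  U15: {x9}
  U16: {x3,x7}
  U23: {x4}
  U34: {x1}
  U56: {x5}
C dims 14,7; δ0: rk 7, SNF 1^7
Ȟ^0 = (14 − 7) − 0 = 7, so Ȟ^0 ≅ Z^7
Ȟ^1 = (7 − 0) − 7 = 0, so Ȟ^1 ≅ 0
Ȟ^2 = (0 − 0) − 0 = 0, so Ȟ^2 ≅ 0


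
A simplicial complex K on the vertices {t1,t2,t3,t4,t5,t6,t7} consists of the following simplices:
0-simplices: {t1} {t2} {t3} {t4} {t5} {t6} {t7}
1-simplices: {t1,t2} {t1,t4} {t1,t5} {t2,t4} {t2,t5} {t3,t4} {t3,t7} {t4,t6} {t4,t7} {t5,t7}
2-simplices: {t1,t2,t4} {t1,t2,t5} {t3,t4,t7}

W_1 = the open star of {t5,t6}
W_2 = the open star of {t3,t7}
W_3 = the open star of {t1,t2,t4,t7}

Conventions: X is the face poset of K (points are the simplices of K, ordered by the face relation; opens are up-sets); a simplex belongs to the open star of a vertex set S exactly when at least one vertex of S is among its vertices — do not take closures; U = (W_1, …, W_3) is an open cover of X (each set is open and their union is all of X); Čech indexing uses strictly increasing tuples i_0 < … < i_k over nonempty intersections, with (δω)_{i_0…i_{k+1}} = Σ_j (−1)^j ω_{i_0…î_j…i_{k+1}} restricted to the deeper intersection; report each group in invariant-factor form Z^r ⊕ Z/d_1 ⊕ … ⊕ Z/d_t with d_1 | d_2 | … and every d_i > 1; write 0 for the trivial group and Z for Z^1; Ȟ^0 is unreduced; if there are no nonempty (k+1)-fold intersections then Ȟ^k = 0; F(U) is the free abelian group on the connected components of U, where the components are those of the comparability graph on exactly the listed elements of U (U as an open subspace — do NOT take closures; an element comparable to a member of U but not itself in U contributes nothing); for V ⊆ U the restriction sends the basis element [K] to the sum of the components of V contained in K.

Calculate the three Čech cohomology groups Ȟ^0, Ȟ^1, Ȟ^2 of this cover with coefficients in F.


Ȟ^0 = Z, Ȟ^1 = Z, Ȟ^2 = 0

nonempty intersections:
  W1={{t5},{t6},{t1,t5},{t2,t5},{t4,t6},{t5,t7},{t1,t2,t5}} W2={{t3},{t7},{t3,t4},{t3,t7},{t4,t7},{t5,t7},{t3,t4,t7}} W3={{t1},{t2},{t4},{t7},{t1,t2},{t1,t4},{t1,t5},{t2,t4},{t2,t5},{t3,t4},{t3,t7},{t4,t6},{t4,t7},{t5,t7},{t1,t2,t4},{t1,t2,t5},{t3,t4,t7}}
  W12={{t5,t7}} W13={{t1,t5},{t2,t5},{t4,t6},{t5,t7},{t1,t2,t5}} W23={{t7},{t3,t4},{t3,t7},{t4,t7},{t5,t7},{t3,t4,t7}}
  W123={{t5,t7}}
components per intersection:
  W1: {{t5},{t1,t5},{t2,t5},{t5,t7},{t1,t2,t5}} {{t6},{t4,t6}}
  W2: {{t3},{t7},{t3,t4},{t3,t7},{t4,t7},{t5,t7},{t3,t4,t7}}
  W3: {{t1},{t2},{t4},{t7},{t1,t2},{t1,t4},{t1,t5},{t2,t4},{t2,t5},{t3,t4},{t3,t7},{t4,t6},{t4,t7},{t5,t7},{t1,t2,t4},{t1,t2,t5},{t3,t4,t7}}
  W12: {{t5,t7}}
  W13: {{t1,t5},{t2,t5},{t1,t2,t5}} {{t4,t6}} {{t5,t7}}
  W23: {{t7},{t3,t4},{t3,t7},{t4,t7},{t5,t7},{t3,t4,t7}}
  W123: {{t5,t7}}
C dims 4,5,1; δ0: rk 3, SNF 1^3; δ1: rk 1, SNF 1^1
Ȟ^0: (4−3)−0=1 ⇒ Z
Ȟ^1: (5−1)−3=1 ⇒ Z
Ȟ^2: (1−0)−1=0 ⇒ 0


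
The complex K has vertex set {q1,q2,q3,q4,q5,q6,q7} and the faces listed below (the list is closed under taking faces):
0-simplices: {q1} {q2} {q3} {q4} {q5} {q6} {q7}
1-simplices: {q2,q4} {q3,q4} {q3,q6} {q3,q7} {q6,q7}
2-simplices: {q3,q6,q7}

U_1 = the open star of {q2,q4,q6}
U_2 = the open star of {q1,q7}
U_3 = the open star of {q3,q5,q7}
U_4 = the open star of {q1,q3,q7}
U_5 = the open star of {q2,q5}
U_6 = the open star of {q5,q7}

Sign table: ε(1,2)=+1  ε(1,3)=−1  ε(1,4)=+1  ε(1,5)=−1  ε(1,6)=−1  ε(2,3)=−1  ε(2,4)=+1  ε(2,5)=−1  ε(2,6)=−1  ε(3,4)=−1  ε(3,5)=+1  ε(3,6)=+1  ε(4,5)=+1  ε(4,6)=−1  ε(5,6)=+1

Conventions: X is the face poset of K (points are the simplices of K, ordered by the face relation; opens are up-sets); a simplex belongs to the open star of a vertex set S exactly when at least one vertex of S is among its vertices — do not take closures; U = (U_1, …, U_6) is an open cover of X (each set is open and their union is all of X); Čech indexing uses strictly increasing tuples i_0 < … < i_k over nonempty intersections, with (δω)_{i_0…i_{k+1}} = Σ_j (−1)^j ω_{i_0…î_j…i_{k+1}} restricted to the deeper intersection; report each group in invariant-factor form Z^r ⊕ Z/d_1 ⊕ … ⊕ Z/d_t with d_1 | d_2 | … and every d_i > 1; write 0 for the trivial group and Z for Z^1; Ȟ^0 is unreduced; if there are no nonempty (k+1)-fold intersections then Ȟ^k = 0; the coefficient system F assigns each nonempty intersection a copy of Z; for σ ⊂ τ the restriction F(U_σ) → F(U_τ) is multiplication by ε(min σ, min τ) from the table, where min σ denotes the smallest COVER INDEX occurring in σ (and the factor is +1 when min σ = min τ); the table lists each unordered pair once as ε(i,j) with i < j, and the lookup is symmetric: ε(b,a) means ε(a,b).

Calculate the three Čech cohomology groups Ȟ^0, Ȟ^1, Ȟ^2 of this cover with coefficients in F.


Ȟ^0 ≅ Z,  Ȟ^1 ≅ Z,  Ȟ^2 ≅ 0

nerve simplices:
  U1={{q2},{q4},{q6},{q2,q4},{q3,q4},{q3,q6},{q6,q7},{q3,q6,q7}} U2={{q1},{q7},{q3,q7},{q6,q7},{q3,q6,q7}} U3={{q3},{q5},{q7},{q3,q4},{q3,q6},{q3,q7},{q6,q7},{q3,q6,q7}} U4={{q1},{q3},{q7},{q3,q4},{q3,q6},{q3,q7},{q6,q7},{q3,q6,q7}} U5={{q2},{q5},{q2,q4}} U6={{q5},{q7},{q3,q7},{q6,q7},{q3,q6,q7}}
  U12={{q6,q7},{q3,q6,q7}} U13={{q3,q4},{q3,q6},{q6,q7},{q3,q6,q7}} U14={{q3,q4},{q3,q6},{q6,q7},{q3,q6,q7}} U15={{q2},{q2,q4}} U16={{q6,q7},{q3,q6,q7}} U23={{q7},{q3,q7},{q6,q7},{q3,q6,q7}} U24={{q1},{q7},{q3,q7},{q6,q7},{q3,q6,q7}} U26={{q7},{q3,q7},{q6,q7},{q3,q6,q7}} U34={{q3},{q7},{q3,q4},{q3,q6},{q3,q7},{q6,q7},{q3,q6,q7}} U35={{q5}} U36={{q5},{q7},{q3,q7},{q6,q7},{q3,q6,q7}} U46={{q7},{q3,q7},{q6,q7},{q3,q6,q7}} U56={{q5}}
  U123={{q6,q7},{q3,q6,q7}} U124={{q6,q7},{q3,q6,q7}} U126={{q6,q7},{q3,q6,q7}} U134={{q3,q4},{q3,q6},{q6,q7},{q3,q6,q7}} U136={{q6,q7},{q3,q6,q7}} U146={{q6,q7},{q3,q6,q7}} U234={{q7},{q3,q7},{q6,q7},{q3,q6,q7}} U236={{q7},{q3,q7},{q6,q7},{q3,q6,q7}} U246={{q7},{q3,q7},{q6,q7},{q3,q6,q7}} U346={{q7},{q3,q7},{q6,q7},{q3,q6,q7}} U356={{q5}}
  U1234={{q6,q7},{q3,q6,q7}} U1236={{q6,q7},{q3,q6,q7}} U1246={{q6,q7},{q3,q6,q7}} U1346={{q6,q7},{q3,q6,q7}} U2346={{q7},{q3,q7},{q6,q7},{q3,q6,q7}}
  U12346={{q6,q7},{q3,q6,q7}}
C dims 6,13,11,5; δ0: rk 5, SNF 1^5; δ1: rk 7, SNF 1^7; δ2: rk 4, SNF 1^4
degree 0: 6−5−0 = 1 → Ȟ^0 ≅ Z
degree 1: 13−7−5 = 1 → Ȟ^1 ≅ Z
degree 2: 11−4−7 = 0 → Ȟ^2 ≅ 0


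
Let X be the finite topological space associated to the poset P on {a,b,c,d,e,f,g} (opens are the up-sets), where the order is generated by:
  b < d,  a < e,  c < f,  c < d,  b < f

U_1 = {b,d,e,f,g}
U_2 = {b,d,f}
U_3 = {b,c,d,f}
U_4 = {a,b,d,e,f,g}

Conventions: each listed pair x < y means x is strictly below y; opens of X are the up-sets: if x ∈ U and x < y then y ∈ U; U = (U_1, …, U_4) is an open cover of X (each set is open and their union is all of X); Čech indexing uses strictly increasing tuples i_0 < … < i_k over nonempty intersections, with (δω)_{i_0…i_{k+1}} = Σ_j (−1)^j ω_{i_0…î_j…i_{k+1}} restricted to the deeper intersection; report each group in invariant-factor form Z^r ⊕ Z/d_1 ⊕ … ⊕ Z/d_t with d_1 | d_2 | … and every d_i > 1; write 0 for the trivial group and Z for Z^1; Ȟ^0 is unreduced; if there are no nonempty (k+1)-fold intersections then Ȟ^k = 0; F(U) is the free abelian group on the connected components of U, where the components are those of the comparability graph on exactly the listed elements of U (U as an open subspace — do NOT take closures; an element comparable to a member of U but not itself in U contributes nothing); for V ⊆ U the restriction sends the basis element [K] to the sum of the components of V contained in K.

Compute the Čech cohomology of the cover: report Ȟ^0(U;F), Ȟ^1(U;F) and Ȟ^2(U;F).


nonempty overlaps:
  U12={b,d,f} U13={b,d,f} U14={b,d,e,f,g} U23={b,d,f} U24={b,d,f} U34={b,d,f}
  U123={b,d,f} U124={b,d,f} U134={b,d,f} U234={b,d,f}
  U1234={b,d,f}
components per intersection:
  U1: {b,d,f} {e} {g}
  U2: {b,d,f}
  U3: {b,c,d,f}
  U4: {a,e} {b,d,f} {g}
  U12: {b,d,f}
  U13: {b,d,f}
  U14: {b,d,f} {e} {g}
  U23: {b,d,f}
  U24: {b,d,f}
  U34: {b,d,f}
  U123: {b,d,f}
  U124: {b,d,f}
  U134: {b,d,f}
  U234: {b,d,f}
  U1234: {b,d,f}
C dims 8,8,4,1; δ0: rk 5, SNF 1^5; δ1: rk 3, SNF 1^3; δ2: rk 1, SNF 1^1
degree 0: 8−5−0 = 3 → Ȟ^0 ≅ Z^3
degree 1: 8−3−5 = 0 → Ȟ^1 ≅ 0
degree 2: 4−1−3 = 0 → Ȟ^2 ≅ 0

Ȟ^0 ≅ Z^3, Ȟ^1 ≅ 0, Ȟ^2 ≅ 0


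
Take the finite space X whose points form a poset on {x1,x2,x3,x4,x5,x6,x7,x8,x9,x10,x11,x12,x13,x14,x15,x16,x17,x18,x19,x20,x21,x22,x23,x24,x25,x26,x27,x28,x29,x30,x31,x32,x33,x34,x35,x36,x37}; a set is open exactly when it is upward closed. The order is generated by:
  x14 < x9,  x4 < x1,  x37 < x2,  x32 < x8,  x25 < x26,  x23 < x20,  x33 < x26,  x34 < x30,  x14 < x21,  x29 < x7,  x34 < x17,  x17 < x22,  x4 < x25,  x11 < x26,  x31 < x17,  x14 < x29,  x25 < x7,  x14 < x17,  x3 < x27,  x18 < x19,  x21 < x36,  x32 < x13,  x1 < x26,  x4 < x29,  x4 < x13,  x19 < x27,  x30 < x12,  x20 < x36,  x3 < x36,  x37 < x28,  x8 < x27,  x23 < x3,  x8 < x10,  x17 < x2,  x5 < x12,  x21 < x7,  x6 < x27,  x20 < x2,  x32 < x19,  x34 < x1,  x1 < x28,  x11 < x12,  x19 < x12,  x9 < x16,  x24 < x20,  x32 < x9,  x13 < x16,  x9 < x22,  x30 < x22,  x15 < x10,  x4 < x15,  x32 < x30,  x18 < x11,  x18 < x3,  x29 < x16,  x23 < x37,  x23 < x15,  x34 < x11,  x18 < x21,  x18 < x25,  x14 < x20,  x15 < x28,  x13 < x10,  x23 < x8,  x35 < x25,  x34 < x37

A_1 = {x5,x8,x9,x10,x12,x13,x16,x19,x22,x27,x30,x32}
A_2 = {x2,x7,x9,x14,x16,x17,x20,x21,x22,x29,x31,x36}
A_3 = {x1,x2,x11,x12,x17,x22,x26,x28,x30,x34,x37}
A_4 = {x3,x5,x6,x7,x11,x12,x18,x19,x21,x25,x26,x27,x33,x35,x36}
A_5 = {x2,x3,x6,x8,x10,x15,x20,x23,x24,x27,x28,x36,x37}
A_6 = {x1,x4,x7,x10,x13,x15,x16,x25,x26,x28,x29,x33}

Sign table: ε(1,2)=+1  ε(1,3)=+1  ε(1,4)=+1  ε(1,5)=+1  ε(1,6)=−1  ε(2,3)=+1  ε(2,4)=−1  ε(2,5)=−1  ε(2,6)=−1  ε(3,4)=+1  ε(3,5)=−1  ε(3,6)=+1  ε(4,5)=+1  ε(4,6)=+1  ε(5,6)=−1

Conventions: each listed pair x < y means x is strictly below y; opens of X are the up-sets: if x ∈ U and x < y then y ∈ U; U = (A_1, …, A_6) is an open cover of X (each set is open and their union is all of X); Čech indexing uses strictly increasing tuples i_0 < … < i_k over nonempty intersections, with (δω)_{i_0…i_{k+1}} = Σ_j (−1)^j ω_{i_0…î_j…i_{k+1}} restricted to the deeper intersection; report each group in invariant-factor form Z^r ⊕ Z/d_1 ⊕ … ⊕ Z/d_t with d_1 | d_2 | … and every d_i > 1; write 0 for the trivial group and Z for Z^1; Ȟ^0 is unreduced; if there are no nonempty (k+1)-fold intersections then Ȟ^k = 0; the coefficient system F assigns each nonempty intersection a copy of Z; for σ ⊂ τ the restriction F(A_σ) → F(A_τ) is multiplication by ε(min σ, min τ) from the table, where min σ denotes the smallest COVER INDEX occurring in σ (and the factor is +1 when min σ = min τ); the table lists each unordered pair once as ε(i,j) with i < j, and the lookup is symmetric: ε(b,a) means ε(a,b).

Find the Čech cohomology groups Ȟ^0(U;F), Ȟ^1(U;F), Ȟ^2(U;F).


nonempty intersections:
  A12={x9,x16,x22} A13={x12,x22,x30} A14={x5,x12,x19,x27} A15={x8,x10,x27} A16={x10,x13,x16} A23={x2,x17,x22} A24={x7,x21,x36} A25={x2,x20,x36} A26={x7,x16,x29} A34={x11,x12,x26} A35={x2,x28,x37} A36={x1,x26,x28} A45={x3,x6,x27,x36} A46={x7,x25,x26,x33} A56={x10,x15,x28}
  A123={x22} A126={x16} A134={x12} A145={x27} A156={x10} A235={x2} A245={x36} A246={x7} A346={x26} A356={x28}
C dims 6,15,10; δ0: rk 6, SNF 1^5·2; δ1: rk 9, SNF 1^9
Ȟ^0: (6−6)−0=0 ⇒ 0
Ȟ^1: (15−9)−6=0 plus torsion [2] ⇒ Z/2
Ȟ^2: (10−0)−9=1 ⇒ Z

Ȟ^0 ≅ 0,  Ȟ^1 ≅ Z/2,  Ȟ^2 ≅ Z


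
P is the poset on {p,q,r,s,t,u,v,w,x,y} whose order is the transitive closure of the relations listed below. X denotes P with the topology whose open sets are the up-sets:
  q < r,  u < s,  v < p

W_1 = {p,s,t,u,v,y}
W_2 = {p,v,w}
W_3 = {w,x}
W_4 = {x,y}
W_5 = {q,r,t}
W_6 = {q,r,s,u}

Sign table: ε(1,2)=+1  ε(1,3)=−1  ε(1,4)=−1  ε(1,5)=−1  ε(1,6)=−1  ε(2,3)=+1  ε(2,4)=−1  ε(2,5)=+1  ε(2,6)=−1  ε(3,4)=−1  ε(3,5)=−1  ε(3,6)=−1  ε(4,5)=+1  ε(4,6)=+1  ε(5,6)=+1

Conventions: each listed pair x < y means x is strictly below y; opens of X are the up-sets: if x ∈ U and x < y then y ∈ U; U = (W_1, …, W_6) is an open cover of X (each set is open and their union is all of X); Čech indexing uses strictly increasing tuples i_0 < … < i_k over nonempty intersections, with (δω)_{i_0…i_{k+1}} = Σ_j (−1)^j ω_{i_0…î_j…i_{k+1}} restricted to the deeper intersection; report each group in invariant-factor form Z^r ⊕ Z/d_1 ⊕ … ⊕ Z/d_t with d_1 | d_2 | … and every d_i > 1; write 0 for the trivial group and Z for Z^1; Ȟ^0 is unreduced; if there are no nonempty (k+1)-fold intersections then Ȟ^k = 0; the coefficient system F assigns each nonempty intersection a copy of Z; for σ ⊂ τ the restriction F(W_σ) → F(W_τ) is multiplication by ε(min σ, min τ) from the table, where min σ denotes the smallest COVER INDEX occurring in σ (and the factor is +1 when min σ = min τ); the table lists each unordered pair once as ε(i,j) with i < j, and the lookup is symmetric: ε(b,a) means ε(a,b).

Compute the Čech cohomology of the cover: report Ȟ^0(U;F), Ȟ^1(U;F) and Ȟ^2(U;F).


Ȟ^0 = Z,  Ȟ^1 = Z^2,  Ȟ^2 = 0

cover nerve:
  W12={p,v} W14={y} W15={t} W16={s,u} W23={w} W34={x} W56={q,r}
C dims 6,7; δ0: rk 5, SNF 1^5
Ȟ^0: (6−5)−0=1 ⇒ Z
Ȟ^1: (7−0)−5=2 ⇒ Z^2
Ȟ^2: (0−0)−0=0 ⇒ 0


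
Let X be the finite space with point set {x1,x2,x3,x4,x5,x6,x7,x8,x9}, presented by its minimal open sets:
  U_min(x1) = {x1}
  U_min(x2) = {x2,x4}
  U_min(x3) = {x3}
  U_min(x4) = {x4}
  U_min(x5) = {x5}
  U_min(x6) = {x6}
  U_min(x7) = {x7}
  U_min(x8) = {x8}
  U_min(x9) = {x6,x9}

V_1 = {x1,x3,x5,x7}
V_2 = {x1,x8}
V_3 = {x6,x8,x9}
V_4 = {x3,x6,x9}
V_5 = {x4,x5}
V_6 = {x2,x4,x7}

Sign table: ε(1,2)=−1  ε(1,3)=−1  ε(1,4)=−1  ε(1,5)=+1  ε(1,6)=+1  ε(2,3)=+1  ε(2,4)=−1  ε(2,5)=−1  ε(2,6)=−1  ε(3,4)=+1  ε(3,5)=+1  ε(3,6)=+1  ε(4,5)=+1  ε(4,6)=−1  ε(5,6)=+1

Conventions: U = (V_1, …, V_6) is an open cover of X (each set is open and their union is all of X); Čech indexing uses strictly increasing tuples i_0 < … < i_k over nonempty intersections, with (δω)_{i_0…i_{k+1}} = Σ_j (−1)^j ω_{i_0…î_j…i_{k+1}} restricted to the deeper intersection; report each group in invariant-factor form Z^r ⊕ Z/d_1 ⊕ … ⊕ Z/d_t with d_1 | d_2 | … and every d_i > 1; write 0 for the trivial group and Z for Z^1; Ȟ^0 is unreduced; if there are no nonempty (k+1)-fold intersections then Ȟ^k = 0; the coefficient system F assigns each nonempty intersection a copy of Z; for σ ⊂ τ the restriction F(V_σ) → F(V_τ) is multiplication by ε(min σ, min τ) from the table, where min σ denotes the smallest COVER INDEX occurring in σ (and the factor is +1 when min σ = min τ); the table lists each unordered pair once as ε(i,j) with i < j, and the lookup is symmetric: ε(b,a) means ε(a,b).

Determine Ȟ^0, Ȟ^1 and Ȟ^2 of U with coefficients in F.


nerve simplices:
  V12={x1} V14={x3} V15={x5} V16={x7} V23={x8} V34={x6,x9} V56={x4}
C dims 6,7; δ0: rk 5, SNF 1^5
degree 0: 6−5−0 = 1 → Ȟ^0 ≅ Z
degree 1: 7−0−5 = 2 → Ȟ^1 ≅ Z^2
degree 2: 0−0−0 = 0 → Ȟ^2 ≅ 0

Ȟ^0 = Z, Ȟ^1 = Z^2 and Ȟ^2 = 0


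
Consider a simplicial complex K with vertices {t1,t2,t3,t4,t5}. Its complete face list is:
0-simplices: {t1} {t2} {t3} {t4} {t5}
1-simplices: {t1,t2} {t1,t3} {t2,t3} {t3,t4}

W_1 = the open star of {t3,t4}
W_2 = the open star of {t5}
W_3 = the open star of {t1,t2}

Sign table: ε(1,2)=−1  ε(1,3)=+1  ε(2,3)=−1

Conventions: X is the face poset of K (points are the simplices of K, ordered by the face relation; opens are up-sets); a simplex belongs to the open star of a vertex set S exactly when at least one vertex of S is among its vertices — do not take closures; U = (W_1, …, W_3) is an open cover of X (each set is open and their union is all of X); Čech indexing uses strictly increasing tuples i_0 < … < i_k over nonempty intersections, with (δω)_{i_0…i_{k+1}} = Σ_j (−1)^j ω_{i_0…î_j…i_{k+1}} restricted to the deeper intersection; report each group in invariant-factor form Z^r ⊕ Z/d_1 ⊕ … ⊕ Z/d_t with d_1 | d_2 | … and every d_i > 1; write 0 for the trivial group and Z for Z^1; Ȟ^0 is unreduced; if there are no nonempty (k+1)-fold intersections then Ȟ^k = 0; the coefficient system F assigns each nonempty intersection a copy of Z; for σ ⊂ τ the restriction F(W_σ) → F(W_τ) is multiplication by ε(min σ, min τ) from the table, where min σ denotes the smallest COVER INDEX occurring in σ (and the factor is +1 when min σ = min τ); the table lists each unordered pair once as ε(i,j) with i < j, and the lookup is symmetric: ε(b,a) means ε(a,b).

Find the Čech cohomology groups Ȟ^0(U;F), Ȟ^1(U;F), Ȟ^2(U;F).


Ȟ^0 ≅ Z^2, Ȟ^1 ≅ 0, Ȟ^2 ≅ 0

nerve of the cover:
  W1={{t3},{t4},{t1,t3},{t2,t3},{t3,t4}} W2={{t5}} W3={{t1},{t2},{t1,t2},{t1,t3},{t2,t3}}
  W13={{t1,t3},{t2,t3}}
C dims 3,1; δ0: rk 1, SNF 1^1
Ȟ^0 = (3 − 1) − 0 = 2, so Ȟ^0 ≅ Z^2
Ȟ^1 = (1 − 0) − 1 = 0, so Ȟ^1 ≅ 0
Ȟ^2 = (0 − 0) − 0 = 0, so Ȟ^2 ≅ 0


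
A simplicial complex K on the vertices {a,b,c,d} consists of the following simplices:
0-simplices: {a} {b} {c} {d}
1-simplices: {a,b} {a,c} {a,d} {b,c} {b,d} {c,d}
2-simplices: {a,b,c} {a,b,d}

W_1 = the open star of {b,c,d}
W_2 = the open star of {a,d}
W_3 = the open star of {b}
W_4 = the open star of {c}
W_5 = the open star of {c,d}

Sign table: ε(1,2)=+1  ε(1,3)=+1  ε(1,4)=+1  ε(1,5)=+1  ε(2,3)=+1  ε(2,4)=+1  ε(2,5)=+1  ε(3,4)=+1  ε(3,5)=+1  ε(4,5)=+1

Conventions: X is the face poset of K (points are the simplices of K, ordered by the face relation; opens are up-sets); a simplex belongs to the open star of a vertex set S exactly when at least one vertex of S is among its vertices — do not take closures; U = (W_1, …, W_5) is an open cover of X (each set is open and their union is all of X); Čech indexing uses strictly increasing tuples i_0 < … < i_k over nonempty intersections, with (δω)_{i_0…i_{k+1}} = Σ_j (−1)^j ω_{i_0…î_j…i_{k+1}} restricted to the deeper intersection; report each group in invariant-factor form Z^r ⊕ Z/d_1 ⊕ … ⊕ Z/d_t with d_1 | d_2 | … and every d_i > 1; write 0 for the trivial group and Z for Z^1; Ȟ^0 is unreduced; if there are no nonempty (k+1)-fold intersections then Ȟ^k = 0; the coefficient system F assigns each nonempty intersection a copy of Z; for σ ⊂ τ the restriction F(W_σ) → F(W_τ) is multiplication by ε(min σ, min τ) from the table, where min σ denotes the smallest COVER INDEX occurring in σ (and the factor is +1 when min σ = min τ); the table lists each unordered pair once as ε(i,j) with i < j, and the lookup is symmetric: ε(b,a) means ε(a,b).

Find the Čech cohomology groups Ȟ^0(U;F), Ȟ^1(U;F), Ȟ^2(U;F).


cover nerve:
  W1={{b},{c},{d},{a,b},{a,c},{a,d},{b,c},{b,d},{c,d},{a,b,c},{a,b,d}} W2={{a},{d},{a,b},{a,c},{a,d},{b,d},{c,d},{a,b,c},{a,b,d}} W3={{b},{a,b},{b,c},{b,d},{a,b,c},{a,b,d}} W4={{c},{a,c},{b,c},{c,d},{a,b,c}} W5={{c},{d},{a,c},{a,d},{b,c},{b,d},{c,d},{a,b,c},{a,b,d}}
  W12={{d},{a,b},{a,c},{a,d},{b,d},{c,d},{a,b,c},{a,b,d}} W13={{b},{a,b},{b,c},{b,d},{a,b,c},{a,b,d}} W14={{c},{a,c},{b,c},{c,d},{a,b,c}} W15={{c},{d},{a,c},{a,d},{b,c},{b,d},{c,d},{a,b,c},{a,b,d}} W23={{a,b},{b,d},{a,b,c},{a,b,d}} W24={{a,c},{c,d},{a,b,c}} W25={{d},{a,c},{a,d},{b,d},{c,d},{a,b,c},{a,b,d}} W34={{b,c},{a,b,c}} W35={{b,c},{b,d},{a,b,c},{a,b,d}} W45={{c},{a,c},{b,c},{c,d},{a,b,c}}
  W123={{a,b},{b,d},{a,b,c},{a,b,d}} W124={{a,c},{c,d},{a,b,c}} W125={{d},{a,c},{a,d},{b,d},{c,d},{a,b,c},{a,b,d}} W134={{b,c},{a,b,c}} W135={{b,c},{b,d},{a,b,c},{a,b,d}} W145={{c},{a,c},{b,c},{c,d},{a,b,c}} W234={{a,b,c}} W235={{b,d},{a,b,c},{a,b,d}} W245={{a,c},{c,d},{a,b,c}} W345={{b,c},{a,b,c}}
  W1234={{a,b,c}} W1235={{b,d},{a,b,c},{a,b,d}} W1245={{a,c},{c,d},{a,b,c}} W1345={{b,c},{a,b,c}} W2345={{a,b,c}}
  W12345={{a,b,c}}
C dims 5,10,10,5; δ0: rk 4, SNF 1^4; δ1: rk 6, SNF 1^6; δ2: rk 4, SNF 1^4
Ȟ^0: (5−4)−0=1 ⇒ Z
Ȟ^1: (10−6)−4=0 ⇒ 0
Ȟ^2: (10−4)−6=0 ⇒ 0

Ȟ^0(U;F) ≅ Z,  Ȟ^1(U;F) ≅ 0,  Ȟ^2(U;F) ≅ 0


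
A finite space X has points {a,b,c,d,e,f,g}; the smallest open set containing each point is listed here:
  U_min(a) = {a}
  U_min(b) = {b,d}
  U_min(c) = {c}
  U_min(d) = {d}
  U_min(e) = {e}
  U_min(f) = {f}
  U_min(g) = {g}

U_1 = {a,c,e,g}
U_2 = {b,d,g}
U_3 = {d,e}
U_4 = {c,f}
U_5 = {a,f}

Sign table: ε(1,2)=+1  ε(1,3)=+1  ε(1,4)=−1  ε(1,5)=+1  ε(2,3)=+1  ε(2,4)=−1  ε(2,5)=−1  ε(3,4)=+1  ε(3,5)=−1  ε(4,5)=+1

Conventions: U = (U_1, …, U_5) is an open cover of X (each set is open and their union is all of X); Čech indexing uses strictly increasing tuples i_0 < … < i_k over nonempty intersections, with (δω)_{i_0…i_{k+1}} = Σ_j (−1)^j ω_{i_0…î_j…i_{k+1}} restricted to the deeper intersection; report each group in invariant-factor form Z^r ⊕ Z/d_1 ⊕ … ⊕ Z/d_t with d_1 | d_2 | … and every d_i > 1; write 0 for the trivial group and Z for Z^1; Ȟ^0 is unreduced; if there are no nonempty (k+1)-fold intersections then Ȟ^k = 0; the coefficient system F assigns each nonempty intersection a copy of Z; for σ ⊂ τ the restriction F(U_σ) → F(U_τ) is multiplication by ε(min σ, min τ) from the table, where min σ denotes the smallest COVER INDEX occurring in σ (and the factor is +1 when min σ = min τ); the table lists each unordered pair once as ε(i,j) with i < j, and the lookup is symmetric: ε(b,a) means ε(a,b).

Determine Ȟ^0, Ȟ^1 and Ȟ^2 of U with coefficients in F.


nerve of the cover:
  U12={g} U13={e} U14={c} U15={a} U23={d} U45={f}
C dims 5,6; δ0: rk 5, SNF 1^4·2
Ȟ^0 = (5 − 5) − 0 = 0, so Ȟ^0 ≅ 0
Ȟ^1 = (6 − 0) − 5 = 1 plus torsion [2], so Ȟ^1 ≅ Z ⊕ Z/2
Ȟ^2 = (0 − 0) − 0 = 0, so Ȟ^2 ≅ 0

Ȟ^0(U;F) ≅ 0, Ȟ^1(U;F) ≅ Z ⊕ Z/2 and Ȟ^2(U;F) ≅ 0


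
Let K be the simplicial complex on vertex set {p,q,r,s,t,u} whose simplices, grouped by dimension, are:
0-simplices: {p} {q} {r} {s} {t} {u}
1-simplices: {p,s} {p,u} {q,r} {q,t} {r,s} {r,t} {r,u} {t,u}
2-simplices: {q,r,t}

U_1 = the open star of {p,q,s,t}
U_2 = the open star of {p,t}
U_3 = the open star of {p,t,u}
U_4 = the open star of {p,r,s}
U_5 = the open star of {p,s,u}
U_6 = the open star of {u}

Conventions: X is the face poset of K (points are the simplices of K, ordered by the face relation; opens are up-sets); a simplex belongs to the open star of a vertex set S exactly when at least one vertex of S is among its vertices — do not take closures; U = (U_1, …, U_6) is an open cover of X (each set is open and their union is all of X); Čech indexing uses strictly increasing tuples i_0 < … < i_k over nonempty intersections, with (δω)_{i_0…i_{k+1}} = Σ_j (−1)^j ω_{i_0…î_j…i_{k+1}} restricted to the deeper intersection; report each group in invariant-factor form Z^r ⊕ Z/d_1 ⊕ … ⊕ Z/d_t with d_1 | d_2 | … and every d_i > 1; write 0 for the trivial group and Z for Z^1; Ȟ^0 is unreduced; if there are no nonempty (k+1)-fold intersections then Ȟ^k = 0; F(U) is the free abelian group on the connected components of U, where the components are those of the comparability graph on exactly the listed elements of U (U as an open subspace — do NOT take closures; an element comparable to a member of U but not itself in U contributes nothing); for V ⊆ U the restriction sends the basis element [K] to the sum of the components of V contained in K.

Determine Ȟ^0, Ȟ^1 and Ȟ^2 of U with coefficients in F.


Ȟ^0 ≅ Z,  Ȟ^1 ≅ Z^2,  Ȟ^2 ≅ 0

nonempty intersections:
  U1={{p},{q},{s},{t},{p,s},{p,u},{q,r},{q,t},{r,s},{r,t},{t,u},{q,r,t}} U2={{p},{t},{p,s},{p,u},{q,t},{r,t},{t,u},{q,r,t}} U3={{p},{t},{u},{p,s},{p,u},{q,t},{r,t},{r,u},{t,u},{q,r,t}} U4={{p},{r},{s},{p,s},{p,u},{q,r},{r,s},{r,t},{r,u},{q,r,t}} U5={{p},{s},{u},{p,s},{p,u},{r,s},{r,u},{t,u}} U6={{u},{p,u},{r,u},{t,u}}
  U12={{p},{t},{p,s},{p,u},{q,t},{r,t},{t,u},{q,r,t}} U13={{p},{t},{p,s},{p,u},{q,t},{r,t},{t,u},{q,r,t}} U14={{p},{s},{p,s},{p,u},{q,r},{r,s},{r,t},{q,r,t}} U15={{p},{s},{p,s},{p,u},{r,s},{t,u}} U16={{p,u},{t,u}} U23={{p},{t},{p,s},{p,u},{q,t},{r,t},{t,u},{q,r,t}} U24={{p},{p,s},{p,u},{r,t},{q,r,t}} U25={{p},{p,s},{p,u},{t,u}} U26={{p,u},{t,u}} U34={{p},{p,s},{p,u},{r,t},{r,u},{q,r,t}} U35={{p},{u},{p,s},{p,u},{r,u},{t,u}} U36={{u},{p,u},{r,u},{t,u}} U45={{p},{s},{p,s},{p,u},{r,s},{r,u}} U46={{p,u},{r,u}} U56={{u},{p,u},{r,u},{t,u}}
  U123={{p},{t},{p,s},{p,u},{q,t},{r,t},{t,u},{q,r,t}} U124={{p},{p,s},{p,u},{r,t},{q,r,t}} U125={{p},{p,s},{p,u},{t,u}} U126={{p,u},{t,u}} U134={{p},{p,s},{p,u},{r,t},{q,r,t}} U135={{p},{p,s},{p,u},{t,u}} U136={{p,u},{t,u}} U145={{p},{s},{p,s},{p,u},{r,s}} U146={{p,u}} U156={{p,u},{t,u}} U234={{p},{p,s},{p,u},{r,t},{q,r,t}} U235={{p},{p,s},{p,u},{t,u}} U236={{p,u},{t,u}} U245={{p},{p,s},{p,u}} U246={{p,u}} U256={{p,u},{t,u}} U345={{p},{p,s},{p,u},{r,u}} U346={{p,u},{r,u}} U356={{u},{p,u},{r,u},{t,u}} U456={{p,u},{r,u}}
  U1234={{p},{p,s},{p,u},{r,t},{q,r,t}} U1235={{p},{p,s},{p,u},{t,u}} U1236={{p,u},{t,u}} U1245={{p},{p,s},{p,u}} U1246={{p,u}} U1256={{p,u},{t,u}} U1345={{p},{p,s},{p,u}} U1346={{p,u}} U1356={{p,u},{t,u}} U1456={{p,u}} U2345={{p},{p,s},{p,u}} U2346={{p,u}} U2356={{p,u},{t,u}} U2456={{p,u}} U3456={{p,u},{r,u}}
  U12345={{p},{p,s},{p,u}} U12346={{p,u}} U12356={{p,u},{t,u}} U12456={{p,u}} U13456={{p,u}} U23456={{p,u}}
  U123456={{p,u}}
components per intersection:
  U1: {{p},{s},{p,s},{p,u},{r,s}} {{q},{t},{q,r},{q,t},{r,t},{t,u},{q,r,t}}
  U2: {{p},{p,s},{p,u}} {{t},{q,t},{r,t},{t,u},{q,r,t}}
  U3: {{p},{t},{u},{p,s},{p,u},{q,t},{r,t},{r,u},{t,u},{q,r,t}}
  U4: {{p},{r},{s},{p,s},{p,u},{q,r},{r,s},{r,t},{r,u},{q,r,t}}
  U5: {{p},{s},{u},{p,s},{p,u},{r,s},{r,u},{t,u}}
  U6: {{u},{p,u},{r,u},{t,u}}
  U12: {{p},{p,s},{p,u}} {{t},{q,t},{r,t},{t,u},{q,r,t}}
  U13: {{p},{p,s},{p,u}} {{t},{q,t},{r,t},{t,u},{q,r,t}}
  U14: {{p},{s},{p,s},{p,u},{r,s}} {{q,r},{r,t},{q,r,t}}
  U15: {{p},{s},{p,s},{p,u},{r,s}} {{t,u}}
  U16: {{p,u}} {{t,u}}
  U23: {{p},{p,s},{p,u}} {{t},{q,t},{r,t},{t,u},{q,r,t}}
  U24: {{p},{p,s},{p,u}} {{r,t},{q,r,t}}
  U25: {{p},{p,s},{p,u}} {{t,u}}
  U26: {{p,u}} {{t,u}}
  U34: {{p},{p,s},{p,u}} {{r,t},{q,r,t}} {{r,u}}
  U35: {{p},{u},{p,s},{p,u},{r,u},{t,u}}
  U36: {{u},{p,u},{r,u},{t,u}}
  U45: {{p},{s},{p,s},{p,u},{r,s}} {{r,u}}
  U46: {{p,u}} {{r,u}}
  U56: {{u},{p,u},{r,u},{t,u}}
  U123: {{p},{p,s},{p,u}} {{t},{q,t},{r,t},{t,u},{q,r,t}}
  U124: {{p},{p,s},{p,u}} {{r,t},{q,r,t}}
  U125: {{p},{p,s},{p,u}} {{t,u}}
  U126: {{p,u}} {{t,u}}
  U134: {{p},{p,s},{p,u}} {{r,t},{q,r,t}}
  U135: {{p},{p,s},{p,u}} {{t,u}}
  U136: {{p,u}} {{t,u}}
  U145: {{p},{s},{p,s},{p,u},{r,s}}
  U146: {{p,u}}
  U156: {{p,u}} {{t,u}}
  U234: {{p},{p,s},{p,u}} {{r,t},{q,r,t}}
  U235: {{p},{p,s},{p,u}} {{t,u}}
  U236: {{p,u}} {{t,u}}
  U245: {{p},{p,s},{p,u}}
  U246: {{p,u}}
  U256: {{p,u}} {{t,u}}
  U345: {{p},{p,s},{p,u}} {{r,u}}
  U346: {{p,u}} {{r,u}}
  U356: {{u},{p,u},{r,u},{t,u}}
  U456: {{p,u}} {{r,u}}
  U1234: {{p},{p,s},{p,u}} {{r,t},{q,r,t}}
  U1235: {{p},{p,s},{p,u}} {{t,u}}
  U1236: {{p,u}} {{t,u}}
  U1245: {{p},{p,s},{p,u}}
  U1246: {{p,u}}
  U1256: {{p,u}} {{t,u}}
  U1345: {{p},{p,s},{p,u}}
  U1346: {{p,u}}
  U1356: {{p,u}} {{t,u}}
  U1456: {{p,u}}
  U2345: {{p},{p,s},{p,u}}
  U2346: {{p,u}}
  U2356: {{p,u}} {{t,u}}
  U2456: {{p,u}}
  U3456: {{p,u}} {{r,u}}
  U12345: {{p},{p,s},{p,u}}
  U12346: {{p,u}}
  U12356: {{p,u}} {{t,u}}
  U12456: {{p,u}}
  U13456: {{p,u}}
  U23456: {{p,u}}
  U123456: {{p,u}}
C dims 8,28,35,22; δ0: rk 7, SNF 1^7; δ1: rk 19, SNF 1^19; δ2: rk 16, SNF 1^16
Ȟ^0: (8−7)−0=1 ⇒ Z
Ȟ^1: (28−19)−7=2 ⇒ Z^2
Ȟ^2: (35−16)−19=0 ⇒ 0


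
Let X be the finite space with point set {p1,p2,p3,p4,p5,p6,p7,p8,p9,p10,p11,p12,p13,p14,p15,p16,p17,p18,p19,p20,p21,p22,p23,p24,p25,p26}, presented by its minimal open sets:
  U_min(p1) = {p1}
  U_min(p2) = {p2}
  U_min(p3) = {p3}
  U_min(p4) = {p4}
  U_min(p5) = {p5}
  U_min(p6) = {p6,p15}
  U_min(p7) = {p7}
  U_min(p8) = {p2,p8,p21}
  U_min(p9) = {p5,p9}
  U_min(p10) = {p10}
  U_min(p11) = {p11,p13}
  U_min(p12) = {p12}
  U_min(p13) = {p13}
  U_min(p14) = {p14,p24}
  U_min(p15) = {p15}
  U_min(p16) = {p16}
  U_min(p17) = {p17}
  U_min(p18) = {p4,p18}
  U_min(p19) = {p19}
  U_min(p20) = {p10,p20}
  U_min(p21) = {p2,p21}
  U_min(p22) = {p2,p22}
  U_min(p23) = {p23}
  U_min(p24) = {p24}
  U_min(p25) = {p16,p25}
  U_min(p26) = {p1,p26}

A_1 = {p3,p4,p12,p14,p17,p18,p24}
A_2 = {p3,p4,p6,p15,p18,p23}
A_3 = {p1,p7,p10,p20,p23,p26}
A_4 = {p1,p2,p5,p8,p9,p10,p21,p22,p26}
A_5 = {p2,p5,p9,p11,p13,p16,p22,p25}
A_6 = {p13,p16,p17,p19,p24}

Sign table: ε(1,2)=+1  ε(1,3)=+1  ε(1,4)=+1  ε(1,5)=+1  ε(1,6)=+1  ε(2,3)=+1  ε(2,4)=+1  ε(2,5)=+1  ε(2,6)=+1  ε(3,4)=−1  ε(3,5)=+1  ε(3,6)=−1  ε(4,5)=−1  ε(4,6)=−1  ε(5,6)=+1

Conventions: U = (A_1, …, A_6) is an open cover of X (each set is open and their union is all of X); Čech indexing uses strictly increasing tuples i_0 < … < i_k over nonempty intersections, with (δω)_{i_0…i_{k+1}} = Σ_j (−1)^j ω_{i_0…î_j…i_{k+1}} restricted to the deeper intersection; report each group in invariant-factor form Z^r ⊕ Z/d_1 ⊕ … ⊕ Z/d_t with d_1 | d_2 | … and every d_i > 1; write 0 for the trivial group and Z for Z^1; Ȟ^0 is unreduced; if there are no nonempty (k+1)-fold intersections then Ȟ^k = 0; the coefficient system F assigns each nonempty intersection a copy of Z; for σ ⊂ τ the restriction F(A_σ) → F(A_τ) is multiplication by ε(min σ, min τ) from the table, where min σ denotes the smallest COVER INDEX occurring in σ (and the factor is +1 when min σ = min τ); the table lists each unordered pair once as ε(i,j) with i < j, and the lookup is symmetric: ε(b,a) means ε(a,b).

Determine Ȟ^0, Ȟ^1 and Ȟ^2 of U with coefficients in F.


nonempty intersections:
  A12={p3,p4,p18} A16={p17,p24} A23={p23} A34={p1,p10,p26} A45={p2,p5,p9,p22} A56={p13,p16}
C dims 6,6; δ0: rk 5, SNF 1^5
Ȟ^0: (6−5)−0=1 ⇒ Z
Ȟ^1: (6−0)−5=1 ⇒ Z
Ȟ^2: (0−0)−0=0 ⇒ 0

Ȟ^0(U;F) ≅ Z, Ȟ^1(U;F) ≅ Z and Ȟ^2(U;F) ≅ 0


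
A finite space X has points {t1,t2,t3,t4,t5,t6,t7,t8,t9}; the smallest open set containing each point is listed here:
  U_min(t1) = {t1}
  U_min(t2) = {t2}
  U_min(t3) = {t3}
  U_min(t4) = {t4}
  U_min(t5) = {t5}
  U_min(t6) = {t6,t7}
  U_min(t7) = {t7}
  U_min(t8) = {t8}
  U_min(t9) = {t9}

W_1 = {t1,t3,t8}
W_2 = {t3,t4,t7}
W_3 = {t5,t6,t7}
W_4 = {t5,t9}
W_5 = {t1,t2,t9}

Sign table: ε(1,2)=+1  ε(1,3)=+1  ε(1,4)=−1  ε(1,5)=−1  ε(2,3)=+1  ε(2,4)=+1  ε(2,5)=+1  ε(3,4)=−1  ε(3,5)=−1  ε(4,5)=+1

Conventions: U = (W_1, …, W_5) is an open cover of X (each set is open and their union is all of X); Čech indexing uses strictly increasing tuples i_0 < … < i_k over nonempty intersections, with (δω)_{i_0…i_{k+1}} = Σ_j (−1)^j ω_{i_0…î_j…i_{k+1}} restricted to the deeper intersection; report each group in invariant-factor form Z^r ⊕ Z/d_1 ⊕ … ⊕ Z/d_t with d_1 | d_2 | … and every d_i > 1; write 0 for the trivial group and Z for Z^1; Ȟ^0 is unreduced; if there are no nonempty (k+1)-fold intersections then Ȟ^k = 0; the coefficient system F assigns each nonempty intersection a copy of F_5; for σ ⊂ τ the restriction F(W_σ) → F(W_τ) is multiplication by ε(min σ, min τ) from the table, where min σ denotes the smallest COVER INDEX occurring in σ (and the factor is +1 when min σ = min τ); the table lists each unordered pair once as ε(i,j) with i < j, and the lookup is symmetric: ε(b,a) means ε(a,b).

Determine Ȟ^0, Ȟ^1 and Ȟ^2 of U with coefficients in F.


nerve of the cover:
  W12={t3} W15={t1} W23={t7} W34={t5} W45={t9}
C dims 5,5; δ0: rk_F5 4
Ȟ^0 = (5 − 4) − 0 = 1, so Ȟ^0 ≅ Z/5
Ȟ^1 = (5 − 0) − 4 = 1, so Ȟ^1 ≅ Z/5
Ȟ^2 = (0 − 0) − 0 = 0, so Ȟ^2 ≅ 0

Ȟ^0(U;F) ≅ Z/5; Ȟ^1(U;F) ≅ Z/5; Ȟ^2(U;F) ≅ 0


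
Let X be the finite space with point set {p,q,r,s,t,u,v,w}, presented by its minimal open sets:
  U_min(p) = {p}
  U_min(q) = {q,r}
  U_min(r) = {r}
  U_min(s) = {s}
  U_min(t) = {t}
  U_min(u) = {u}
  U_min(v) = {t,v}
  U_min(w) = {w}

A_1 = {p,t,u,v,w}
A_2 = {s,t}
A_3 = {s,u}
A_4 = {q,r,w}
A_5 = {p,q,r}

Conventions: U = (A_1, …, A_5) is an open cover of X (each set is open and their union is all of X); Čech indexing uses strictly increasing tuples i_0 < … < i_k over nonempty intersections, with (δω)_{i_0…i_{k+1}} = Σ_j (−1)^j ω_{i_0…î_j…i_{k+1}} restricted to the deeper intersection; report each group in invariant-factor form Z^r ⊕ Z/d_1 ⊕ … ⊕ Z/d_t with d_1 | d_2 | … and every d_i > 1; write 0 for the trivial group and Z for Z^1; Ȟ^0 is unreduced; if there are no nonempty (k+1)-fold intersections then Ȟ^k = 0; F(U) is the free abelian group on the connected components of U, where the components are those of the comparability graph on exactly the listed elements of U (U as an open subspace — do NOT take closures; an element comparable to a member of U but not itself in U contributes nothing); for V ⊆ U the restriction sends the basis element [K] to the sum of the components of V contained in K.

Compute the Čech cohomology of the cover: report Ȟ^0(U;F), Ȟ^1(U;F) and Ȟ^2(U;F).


Ȟ^0 ≅ Z^6,  Ȟ^1 ≅ 0,  Ȟ^2 ≅ 0

cover nerve:
  A12={t} A13={u} A14={w} A15={p} A23={s} A45={q,r}
components per intersection:
  A1: {p} {t,v} {u} {w}
  A2: {s} {t}
  A3: {s} {u}
  A4: {q,r} {w}
  A5: {p} {q,r}
  A12: {t}
  A13: {u}
  A14: {w}
  A15: {p}
  A23: {s}
  A45: {q,r}
C dims 12,6; δ0: rk 6, SNF 1^6
Ȟ^0: (12−6)−0=6 ⇒ Z^6
Ȟ^1: (6−0)−6=0 ⇒ 0
Ȟ^2: (0−0)−0=0 ⇒ 0


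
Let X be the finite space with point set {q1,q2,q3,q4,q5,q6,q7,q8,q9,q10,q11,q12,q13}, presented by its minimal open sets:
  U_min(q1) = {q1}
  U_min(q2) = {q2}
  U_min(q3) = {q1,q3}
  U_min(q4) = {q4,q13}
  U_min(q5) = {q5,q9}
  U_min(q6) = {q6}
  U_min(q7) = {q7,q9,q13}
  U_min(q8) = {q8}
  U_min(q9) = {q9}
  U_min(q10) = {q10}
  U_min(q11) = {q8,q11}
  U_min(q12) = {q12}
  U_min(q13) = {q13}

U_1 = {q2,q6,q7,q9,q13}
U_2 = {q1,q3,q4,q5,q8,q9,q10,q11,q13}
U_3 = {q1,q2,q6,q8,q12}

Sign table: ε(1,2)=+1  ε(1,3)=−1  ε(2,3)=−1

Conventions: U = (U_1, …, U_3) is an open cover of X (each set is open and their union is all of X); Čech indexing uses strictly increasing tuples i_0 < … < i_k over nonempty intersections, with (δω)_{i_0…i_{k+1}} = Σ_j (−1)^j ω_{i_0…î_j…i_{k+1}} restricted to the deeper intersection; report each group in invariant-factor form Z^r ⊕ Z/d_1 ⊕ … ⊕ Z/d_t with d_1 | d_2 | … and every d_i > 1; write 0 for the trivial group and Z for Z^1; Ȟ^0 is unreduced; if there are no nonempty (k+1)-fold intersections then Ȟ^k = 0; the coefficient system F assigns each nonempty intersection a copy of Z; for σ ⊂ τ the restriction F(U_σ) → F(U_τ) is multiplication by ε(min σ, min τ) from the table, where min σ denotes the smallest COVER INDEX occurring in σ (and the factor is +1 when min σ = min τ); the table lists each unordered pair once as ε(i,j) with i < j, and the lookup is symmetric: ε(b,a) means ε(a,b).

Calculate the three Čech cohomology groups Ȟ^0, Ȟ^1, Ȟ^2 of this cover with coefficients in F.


nonempty intersections:
  U12={q9,q13} U13={q2,q6} U23={q1,q8}
C dims 3,3; δ0: rk 2, SNF 1^2
Ȟ^0: (3−2)−0=1 ⇒ Z
Ȟ^1: (3−0)−2=1 ⇒ Z
Ȟ^2: (0−0)−0=0 ⇒ 0

Ȟ^0 ≅ Z, Ȟ^1 ≅ Z and Ȟ^2 ≅ 0


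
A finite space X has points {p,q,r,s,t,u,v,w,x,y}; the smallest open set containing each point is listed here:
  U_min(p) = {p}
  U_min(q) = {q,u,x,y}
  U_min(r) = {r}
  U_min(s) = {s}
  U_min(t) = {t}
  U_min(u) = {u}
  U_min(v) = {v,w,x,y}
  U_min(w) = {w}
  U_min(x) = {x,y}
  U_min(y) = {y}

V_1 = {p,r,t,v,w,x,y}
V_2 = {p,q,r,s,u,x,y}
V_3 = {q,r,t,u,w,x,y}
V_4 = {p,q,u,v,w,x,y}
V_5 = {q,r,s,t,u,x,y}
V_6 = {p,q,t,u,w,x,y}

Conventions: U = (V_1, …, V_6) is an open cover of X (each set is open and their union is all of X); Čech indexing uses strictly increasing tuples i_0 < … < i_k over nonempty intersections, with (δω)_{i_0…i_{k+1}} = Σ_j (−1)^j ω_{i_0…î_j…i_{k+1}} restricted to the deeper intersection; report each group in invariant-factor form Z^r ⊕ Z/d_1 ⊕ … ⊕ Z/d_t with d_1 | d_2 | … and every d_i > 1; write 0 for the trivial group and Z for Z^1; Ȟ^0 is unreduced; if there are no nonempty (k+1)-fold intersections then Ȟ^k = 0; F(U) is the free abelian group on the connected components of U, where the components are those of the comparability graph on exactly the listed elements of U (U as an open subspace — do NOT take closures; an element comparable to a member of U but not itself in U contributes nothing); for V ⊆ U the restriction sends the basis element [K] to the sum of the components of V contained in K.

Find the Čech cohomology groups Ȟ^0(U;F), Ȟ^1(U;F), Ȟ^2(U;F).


cover nerve:
  V12={p,r,x,y} V13={r,t,w,x,y} V14={p,v,w,x,y} V15={r,t,x,y} V16={p,t,w,x,y} V23={q,r,u,x,y} V24={p,q,u,x,y} V25={q,r,s,u,x,y} V26={p,q,u,x,y} V34={q,u,w,x,y} V35={q,r,t,u,x,y} V36={q,t,u,w,x,y} V45={q,u,x,y} V46={p,q,u,w,x,y} V56={q,t,u,x,y}
  V123={r,x,y} V124={p,x,y} V125={r,x,y} V126={p,x,y} V134={w,x,y} V135={r,t,x,y} V136={t,w,x,y} V145={x,y} V146={p,w,x,y} V156={t,x,y} V234={q,u,x,y} V235={q,r,u,x,y} V236={q,u,x,y} V245={q,u,x,y} V246={p,q,u,x,y} V256={q,u,x,y} V345={q,u,x,y} V346={q,u,w,x,y} V356={q,t,u,x,y} V456={q,u,x,y}
  V1234={x,y} V1235={r,x,y} V1236={x,y} V1245={x,y} V1246={p,x,y} V1256={x,y} V1345={x,y} V1346={w,x,y} V1356={t,x,y} V1456={x,y} V2345={q,u,x,y} V2346={q,u,x,y} V2356={q,u,x,y} V2456={q,u,x,y} V3456={q,u,x,y}
  V12345={x,y} V12346={x,y} V12356={x,y} V12456={x,y} V13456={x,y} V23456={q,u,x,y}
  V123456={x,y}
components per intersection:
  V1: {p} {r} {t} {v,w,x,y}
  V2: {p} {q,u,x,y} {r} {s}
  V3: {q,u,x,y} {r} {t} {w}
  V4: {p} {q,u,v,w,x,y}
  V5: {q,u,x,y} {r} {s} {t}
  V6: {p} {q,u,x,y} {t} {w}
  V12: {p} {r} {x,y}
  V13: {r} {t} {w} {x,y}
  V14: {p} {v,w,x,y}
  V15: {r} {t} {x,y}
  V16: {p} {t} {w} {x,y}
  V23: {q,u,x,y} {r}
  V24: {p} {q,u,x,y}
  V25: {q,u,x,y} {r} {s}
  V26: {p} {q,u,x,y}
  V34: {q,u,x,y} {w}
  V35: {q,u,x,y} {r} {t}
  V36: {q,u,x,y} {t} {w}
  V45: {q,u,x,y}
  V46: {p} {q,u,x,y} {w}
  V56: {q,u,x,y} {t}
  V123: {r} {x,y}
  V124: {p} {x,y}
  V125: {r} {x,y}
  V126: {p} {x,y}
  V134: {w} {x,y}
  V135: {r} {t} {x,y}
  V136: {t} {w} {x,y}
  V145: {x,y}
  V146: {p} {w} {x,y}
  V156: {t} {x,y}
  V234: {q,u,x,y}
  V235: {q,u,x,y} {r}
  V236: {q,u,x,y}
  V245: {q,u,x,y}
  V246: {p} {q,u,x,y}
  V256: {q,u,x,y}
  V345: {q,u,x,y}
  V346: {q,u,x,y} {w}
  V356: {q,u,x,y} {t}
  V456: {q,u,x,y}
  V1234: {x,y}
  V1235: {r} {x,y}
  V1236: {x,y}
  V1245: {x,y}
  V1246: {p} {x,y}
  V1256: {x,y}
  V1345: {x,y}
  V1346: {w} {x,y}
  V1356: {t} {x,y}
  V1456: {x,y}
  V2345: {q,u,x,y}
  V2346: {q,u,x,y}
  V2356: {q,u,x,y}
  V2456: {q,u,x,y}
  V3456: {q,u,x,y}
  V12345: {x,y}
  V12346: {x,y}
  V12356: {x,y}
  V12456: {x,y}
  V13456: {x,y}
  V23456: {q,u,x,y}
  V123456: {x,y}
C dims 22,39,36,19; δ0: rk 17, SNF 1^17; δ1: rk 22, SNF 1^22; δ2: rk 14, SNF 1^14
Ȟ^0: (22−17)−0=5 ⇒ Z^5
Ȟ^1: (39−22)−17=0 ⇒ 0
Ȟ^2: (36−14)−22=0 ⇒ 0

Ȟ^0 = Z^5, Ȟ^1 = 0 and Ȟ^2 = 0
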